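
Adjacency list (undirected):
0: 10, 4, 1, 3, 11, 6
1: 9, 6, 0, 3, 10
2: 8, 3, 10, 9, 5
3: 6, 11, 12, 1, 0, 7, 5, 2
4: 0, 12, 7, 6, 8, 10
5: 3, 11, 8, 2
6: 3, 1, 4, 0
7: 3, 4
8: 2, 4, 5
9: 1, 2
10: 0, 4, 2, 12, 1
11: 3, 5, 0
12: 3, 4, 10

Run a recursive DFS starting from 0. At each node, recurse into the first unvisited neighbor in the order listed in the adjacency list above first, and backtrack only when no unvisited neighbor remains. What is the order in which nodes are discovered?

0, 10, 4, 12, 3, 6, 1, 9, 2, 8, 5, 11, 7

Visit 0
0 → 10
10 → 4
4 → 12
12 → 3
3 → 6
6 → 1
1 → 9
9 → 2
2 → 8
8 → 5
5 → 11
3 → 7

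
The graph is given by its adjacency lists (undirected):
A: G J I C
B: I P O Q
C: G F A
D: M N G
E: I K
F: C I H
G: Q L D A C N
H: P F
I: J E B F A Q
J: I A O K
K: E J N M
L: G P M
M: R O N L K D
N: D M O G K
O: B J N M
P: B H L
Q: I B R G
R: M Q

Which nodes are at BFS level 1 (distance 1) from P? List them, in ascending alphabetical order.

B, H, L

Level 0: P
Level 1: B, H, L
Level 2: F, G, I, M, O, Q
Level 3: A, C, D, E, J, K, N, R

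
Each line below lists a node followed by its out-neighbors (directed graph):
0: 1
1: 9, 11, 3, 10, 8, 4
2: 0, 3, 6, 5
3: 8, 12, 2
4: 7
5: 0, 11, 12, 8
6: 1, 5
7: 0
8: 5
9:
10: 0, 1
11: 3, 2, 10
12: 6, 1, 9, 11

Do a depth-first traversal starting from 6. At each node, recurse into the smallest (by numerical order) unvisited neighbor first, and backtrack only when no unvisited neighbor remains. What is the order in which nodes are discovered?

Visit 6
6 → 1
1 → 3
3 → 2
2 → 0
2 → 5
5 → 8
5 → 11
11 → 10
5 → 12
12 → 9
1 → 4
4 → 7

6 → 1 → 3 → 2 → 0 → 5 → 8 → 11 → 10 → 12 → 9 → 4 → 7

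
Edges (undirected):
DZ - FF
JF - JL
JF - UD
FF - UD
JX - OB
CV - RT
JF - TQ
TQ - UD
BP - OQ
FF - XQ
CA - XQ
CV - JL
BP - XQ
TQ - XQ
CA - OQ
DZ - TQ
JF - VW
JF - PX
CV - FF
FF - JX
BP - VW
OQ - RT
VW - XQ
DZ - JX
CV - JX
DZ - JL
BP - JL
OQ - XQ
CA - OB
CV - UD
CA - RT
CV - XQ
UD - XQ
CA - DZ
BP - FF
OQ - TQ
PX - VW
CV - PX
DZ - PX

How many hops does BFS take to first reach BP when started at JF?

Level 0: JF
Level 1: JL, PX, TQ, UD, VW
Level 2: BP, CV, DZ, FF, OQ, XQ
Level 3: CA, JX, RT
Level 4: OB
BP first appears at level 2.

2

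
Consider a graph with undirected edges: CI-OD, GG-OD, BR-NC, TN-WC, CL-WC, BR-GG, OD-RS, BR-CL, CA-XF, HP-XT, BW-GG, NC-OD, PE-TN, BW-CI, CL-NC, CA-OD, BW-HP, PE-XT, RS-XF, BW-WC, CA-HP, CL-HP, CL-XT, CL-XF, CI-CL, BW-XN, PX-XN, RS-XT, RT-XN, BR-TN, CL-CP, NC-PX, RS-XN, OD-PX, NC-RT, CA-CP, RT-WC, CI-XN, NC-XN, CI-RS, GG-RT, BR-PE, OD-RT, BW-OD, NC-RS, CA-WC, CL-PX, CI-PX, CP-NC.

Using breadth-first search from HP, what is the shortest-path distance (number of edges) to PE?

2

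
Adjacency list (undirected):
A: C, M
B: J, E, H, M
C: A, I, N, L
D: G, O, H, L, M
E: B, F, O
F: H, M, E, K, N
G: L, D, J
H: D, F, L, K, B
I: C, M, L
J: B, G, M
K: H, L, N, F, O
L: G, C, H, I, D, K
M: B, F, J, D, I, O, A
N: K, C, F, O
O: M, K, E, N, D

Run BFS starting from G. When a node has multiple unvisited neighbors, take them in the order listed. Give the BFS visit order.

G → L → D → J → C → H → I → K → O → M → B → A → N → F → E

Visit G; enqueue L, D, J → queue [L, D, J]
Visit L; enqueue C, H, I, K → queue [D, J, C, H, I, K]
Visit D; enqueue O, M → queue [J, C, H, I, K, O, M]
Visit J; enqueue B → queue [C, H, I, K, O, M, B]
Visit C; enqueue A, N → queue [H, I, K, O, M, B, A, N]
Visit H; enqueue F → queue [I, K, O, M, B, A, N, F]
Visit I → queue [K, O, M, B, A, N, F]
Visit K → queue [O, M, B, A, N, F]
Visit O; enqueue E → queue [M, B, A, N, F, E]
Visit M → queue [B, A, N, F, E]
Visit B → queue [A, N, F, E]
Visit A → queue [N, F, E]
Visit N → queue [F, E]
Visit F → queue [E]
Visit E → queue []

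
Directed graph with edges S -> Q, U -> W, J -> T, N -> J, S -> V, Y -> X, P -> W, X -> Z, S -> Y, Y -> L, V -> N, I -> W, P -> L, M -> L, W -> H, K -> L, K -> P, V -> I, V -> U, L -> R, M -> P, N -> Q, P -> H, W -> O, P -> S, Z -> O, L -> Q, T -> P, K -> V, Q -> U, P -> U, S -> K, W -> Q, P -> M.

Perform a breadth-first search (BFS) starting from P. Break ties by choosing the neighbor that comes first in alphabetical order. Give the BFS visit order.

P, H, L, M, S, U, W, Q, R, K, V, Y, O, I, N, X, J, Z, T

Visit P; enqueue H, L, M, S, U, W → queue [H, L, M, S, U, W]
Visit H → queue [L, M, S, U, W]
Visit L; enqueue Q, R → queue [M, S, U, W, Q, R]
Visit M → queue [S, U, W, Q, R]
Visit S; enqueue K, V, Y → queue [U, W, Q, R, K, V, Y]
Visit U → queue [W, Q, R, K, V, Y]
Visit W; enqueue O → queue [Q, R, K, V, Y, O]
Visit Q → queue [R, K, V, Y, O]
Visit R → queue [K, V, Y, O]
Visit K → queue [V, Y, O]
Visit V; enqueue I, N → queue [Y, O, I, N]
Visit Y; enqueue X → queue [O, I, N, X]
Visit O → queue [I, N, X]
Visit I → queue [N, X]
Visit N; enqueue J → queue [X, J]
Visit X; enqueue Z → queue [J, Z]
Visit J; enqueue T → queue [Z, T]
Visit Z → queue [T]
Visit T → queue []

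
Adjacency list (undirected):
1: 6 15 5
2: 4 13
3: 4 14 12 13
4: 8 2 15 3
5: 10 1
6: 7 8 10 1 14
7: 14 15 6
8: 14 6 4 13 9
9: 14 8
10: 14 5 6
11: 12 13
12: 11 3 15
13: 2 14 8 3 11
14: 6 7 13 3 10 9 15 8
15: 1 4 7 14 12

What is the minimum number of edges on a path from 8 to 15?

2

Level 0: 8
Level 1: 4, 6, 9, 13, 14
Level 2: 1, 2, 3, 7, 10, 11, 15
Level 3: 5, 12
15 first appears at level 2.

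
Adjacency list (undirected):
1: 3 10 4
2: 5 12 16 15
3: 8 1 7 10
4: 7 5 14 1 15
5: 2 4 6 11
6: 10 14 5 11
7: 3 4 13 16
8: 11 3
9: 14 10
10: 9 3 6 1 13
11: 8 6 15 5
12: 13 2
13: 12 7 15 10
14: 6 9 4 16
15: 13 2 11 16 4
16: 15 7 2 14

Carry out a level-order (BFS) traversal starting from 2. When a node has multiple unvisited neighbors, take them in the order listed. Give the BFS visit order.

Visit 2; enqueue 5, 12, 16, 15 → queue [5, 12, 16, 15]
Visit 5; enqueue 4, 6, 11 → queue [12, 16, 15, 4, 6, 11]
Visit 12; enqueue 13 → queue [16, 15, 4, 6, 11, 13]
Visit 16; enqueue 7, 14 → queue [15, 4, 6, 11, 13, 7, 14]
Visit 15 → queue [4, 6, 11, 13, 7, 14]
Visit 4; enqueue 1 → queue [6, 11, 13, 7, 14, 1]
Visit 6; enqueue 10 → queue [11, 13, 7, 14, 1, 10]
Visit 11; enqueue 8 → queue [13, 7, 14, 1, 10, 8]
Visit 13 → queue [7, 14, 1, 10, 8]
Visit 7; enqueue 3 → queue [14, 1, 10, 8, 3]
Visit 14; enqueue 9 → queue [1, 10, 8, 3, 9]
Visit 1 → queue [10, 8, 3, 9]
Visit 10 → queue [8, 3, 9]
Visit 8 → queue [3, 9]
Visit 3 → queue [9]
Visit 9 → queue []

2 → 5 → 12 → 16 → 15 → 4 → 6 → 11 → 13 → 7 → 14 → 1 → 10 → 8 → 3 → 9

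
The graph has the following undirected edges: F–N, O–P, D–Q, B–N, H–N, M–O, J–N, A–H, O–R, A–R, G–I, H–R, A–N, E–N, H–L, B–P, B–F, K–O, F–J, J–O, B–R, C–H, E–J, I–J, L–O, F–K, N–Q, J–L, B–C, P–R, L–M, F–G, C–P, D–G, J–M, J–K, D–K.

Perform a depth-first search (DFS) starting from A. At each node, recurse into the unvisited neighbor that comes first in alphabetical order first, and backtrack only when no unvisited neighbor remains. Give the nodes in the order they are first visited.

Visit A
A → H
H → C
C → B
B → F
F → G
G → D
D → K
K → J
J → E
E → N
N → Q
J → I
J → L
L → M
M → O
O → P
P → R

A → H → C → B → F → G → D → K → J → E → N → Q → I → L → M → O → P → R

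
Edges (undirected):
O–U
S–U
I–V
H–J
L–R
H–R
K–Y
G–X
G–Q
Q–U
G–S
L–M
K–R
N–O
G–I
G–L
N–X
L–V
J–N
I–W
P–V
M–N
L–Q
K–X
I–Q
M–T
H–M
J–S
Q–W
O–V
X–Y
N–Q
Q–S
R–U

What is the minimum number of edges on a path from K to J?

3

Level 0: K
Level 1: R, X, Y
Level 2: G, H, L, N, U
Level 3: I, J, M, O, Q, S, V
Level 4: P, T, W
J first appears at level 3.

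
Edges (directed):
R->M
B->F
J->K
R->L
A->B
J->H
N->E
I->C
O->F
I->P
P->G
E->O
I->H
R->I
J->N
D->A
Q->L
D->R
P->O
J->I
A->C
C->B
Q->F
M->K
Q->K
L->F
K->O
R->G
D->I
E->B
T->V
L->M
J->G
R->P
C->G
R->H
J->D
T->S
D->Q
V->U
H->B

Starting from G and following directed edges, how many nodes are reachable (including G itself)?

BFS from G visits: G
Reachable nodes: 1 of 22 total.

1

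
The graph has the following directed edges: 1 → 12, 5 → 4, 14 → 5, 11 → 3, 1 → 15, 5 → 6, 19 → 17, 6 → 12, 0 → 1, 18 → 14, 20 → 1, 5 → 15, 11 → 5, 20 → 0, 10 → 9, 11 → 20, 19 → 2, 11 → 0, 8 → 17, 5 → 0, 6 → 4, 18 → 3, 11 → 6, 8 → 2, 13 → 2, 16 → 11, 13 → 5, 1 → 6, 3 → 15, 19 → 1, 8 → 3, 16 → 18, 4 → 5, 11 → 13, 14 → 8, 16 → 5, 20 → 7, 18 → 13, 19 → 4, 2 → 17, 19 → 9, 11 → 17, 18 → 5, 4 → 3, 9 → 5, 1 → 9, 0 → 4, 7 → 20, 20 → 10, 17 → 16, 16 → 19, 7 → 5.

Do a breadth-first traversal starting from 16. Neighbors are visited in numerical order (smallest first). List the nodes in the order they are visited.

Visit 16; enqueue 5, 11, 18, 19 → queue [5, 11, 18, 19]
Visit 5; enqueue 0, 4, 6, 15 → queue [11, 18, 19, 0, 4, 6, 15]
Visit 11; enqueue 3, 13, 17, 20 → queue [18, 19, 0, 4, 6, 15, 3, 13, 17, 20]
Visit 18; enqueue 14 → queue [19, 0, 4, 6, 15, 3, 13, 17, 20, 14]
Visit 19; enqueue 1, 2, 9 → queue [0, 4, 6, 15, 3, 13, 17, 20, 14, 1, 2, 9]
Visit 0 → queue [4, 6, 15, 3, 13, 17, 20, 14, 1, 2, 9]
Visit 4 → queue [6, 15, 3, 13, 17, 20, 14, 1, 2, 9]
Visit 6; enqueue 12 → queue [15, 3, 13, 17, 20, 14, 1, 2, 9, 12]
Visit 15 → queue [3, 13, 17, 20, 14, 1, 2, 9, 12]
Visit 3 → queue [13, 17, 20, 14, 1, 2, 9, 12]
Visit 13 → queue [17, 20, 14, 1, 2, 9, 12]
Visit 17 → queue [20, 14, 1, 2, 9, 12]
Visit 20; enqueue 7, 10 → queue [14, 1, 2, 9, 12, 7, 10]
Visit 14; enqueue 8 → queue [1, 2, 9, 12, 7, 10, 8]
Visit 1 → queue [2, 9, 12, 7, 10, 8]
Visit 2 → queue [9, 12, 7, 10, 8]
Visit 9 → queue [12, 7, 10, 8]
Visit 12 → queue [7, 10, 8]
Visit 7 → queue [10, 8]
Visit 10 → queue [8]
Visit 8 → queue []

16 5 11 18 19 0 4 6 15 3 13 17 20 14 1 2 9 12 7 10 8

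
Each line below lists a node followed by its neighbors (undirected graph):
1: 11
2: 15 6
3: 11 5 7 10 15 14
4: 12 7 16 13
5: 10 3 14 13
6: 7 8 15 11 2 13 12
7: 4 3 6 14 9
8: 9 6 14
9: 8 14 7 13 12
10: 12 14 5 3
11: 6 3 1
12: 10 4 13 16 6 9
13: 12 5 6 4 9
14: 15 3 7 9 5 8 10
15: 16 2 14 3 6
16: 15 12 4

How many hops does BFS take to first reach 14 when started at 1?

3

Level 0: 1
Level 1: 11
Level 2: 3, 6
Level 3: 2, 5, 7, 8, 10, 12, 13, 14, 15
Level 4: 4, 9, 16
14 first appears at level 3.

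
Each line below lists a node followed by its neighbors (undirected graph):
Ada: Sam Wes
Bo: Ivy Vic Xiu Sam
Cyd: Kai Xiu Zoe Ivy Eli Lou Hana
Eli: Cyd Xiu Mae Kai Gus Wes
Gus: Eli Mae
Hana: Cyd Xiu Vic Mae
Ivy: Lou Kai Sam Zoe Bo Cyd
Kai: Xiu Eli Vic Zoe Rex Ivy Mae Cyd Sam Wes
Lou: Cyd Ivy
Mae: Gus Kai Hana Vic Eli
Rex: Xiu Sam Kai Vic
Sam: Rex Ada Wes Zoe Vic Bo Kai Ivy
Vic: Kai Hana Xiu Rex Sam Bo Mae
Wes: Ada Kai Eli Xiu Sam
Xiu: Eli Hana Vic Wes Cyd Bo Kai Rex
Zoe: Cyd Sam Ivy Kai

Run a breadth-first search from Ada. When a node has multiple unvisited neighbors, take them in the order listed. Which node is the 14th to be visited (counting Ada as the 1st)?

Visit Ada; enqueue Sam, Wes → queue [Sam, Wes]
Visit Sam; enqueue Rex, Zoe, Vic, Bo, Kai, Ivy → queue [Wes, Rex, Zoe, Vic, Bo, Kai, Ivy]
Visit Wes; enqueue Eli, Xiu → queue [Rex, Zoe, Vic, Bo, Kai, Ivy, Eli, Xiu]
Visit Rex → queue [Zoe, Vic, Bo, Kai, Ivy, Eli, Xiu]
Visit Zoe; enqueue Cyd → queue [Vic, Bo, Kai, Ivy, Eli, Xiu, Cyd]
Visit Vic; enqueue Hana, Mae → queue [Bo, Kai, Ivy, Eli, Xiu, Cyd, Hana, Mae]
Visit Bo → queue [Kai, Ivy, Eli, Xiu, Cyd, Hana, Mae]
Visit Kai → queue [Ivy, Eli, Xiu, Cyd, Hana, Mae]
Visit Ivy; enqueue Lou → queue [Eli, Xiu, Cyd, Hana, Mae, Lou]
Visit Eli; enqueue Gus → queue [Xiu, Cyd, Hana, Mae, Lou, Gus]
Visit Xiu → queue [Cyd, Hana, Mae, Lou, Gus]
Visit Cyd → queue [Hana, Mae, Lou, Gus]
Visit Hana → queue [Mae, Lou, Gus]
Visit Mae → queue [Lou, Gus]
Visit Lou → queue [Gus]
Visit Gus → queue []

Visit order: Ada, Sam, Wes, Rex, Zoe, Vic, Bo, Kai, Ivy, Eli, Xiu, Cyd, Hana, Mae, Lou, Gus

Mae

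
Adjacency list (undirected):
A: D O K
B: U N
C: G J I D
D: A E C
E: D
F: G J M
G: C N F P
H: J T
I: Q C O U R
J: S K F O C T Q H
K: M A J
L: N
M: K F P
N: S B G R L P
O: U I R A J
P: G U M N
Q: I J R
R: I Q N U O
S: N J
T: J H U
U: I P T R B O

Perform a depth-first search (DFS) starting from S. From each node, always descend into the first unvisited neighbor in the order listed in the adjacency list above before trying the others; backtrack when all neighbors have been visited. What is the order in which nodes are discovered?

Visit S
S → N
N → B
B → U
U → I
I → Q
Q → J
J → K
K → M
M → F
F → G
G → C
C → D
D → A
A → O
O → R
D → E
G → P
J → T
T → H
N → L

S N B U I Q J K M F G C D A O R E P T H L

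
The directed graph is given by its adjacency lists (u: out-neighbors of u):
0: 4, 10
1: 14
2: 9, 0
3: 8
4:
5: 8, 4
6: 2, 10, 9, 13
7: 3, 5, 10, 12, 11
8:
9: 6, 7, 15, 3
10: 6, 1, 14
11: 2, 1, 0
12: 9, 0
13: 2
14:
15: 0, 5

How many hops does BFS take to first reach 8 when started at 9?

2

Level 0: 9
Level 1: 3, 6, 7, 15
Level 2: 0, 2, 5, 8, 10, 11, 12, 13
Level 3: 1, 4, 14
8 first appears at level 2.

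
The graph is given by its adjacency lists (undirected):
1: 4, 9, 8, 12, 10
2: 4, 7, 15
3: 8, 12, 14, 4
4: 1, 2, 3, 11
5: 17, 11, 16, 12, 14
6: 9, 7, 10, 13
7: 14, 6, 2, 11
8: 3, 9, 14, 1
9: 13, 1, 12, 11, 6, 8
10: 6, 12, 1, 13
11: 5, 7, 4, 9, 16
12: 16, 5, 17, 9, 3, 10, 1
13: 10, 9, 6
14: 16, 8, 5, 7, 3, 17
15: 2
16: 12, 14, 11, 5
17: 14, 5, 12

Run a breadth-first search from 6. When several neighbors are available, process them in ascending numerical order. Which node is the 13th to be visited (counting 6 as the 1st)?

15

Visit 6; enqueue 7, 9, 10, 13 → queue [7, 9, 10, 13]
Visit 7; enqueue 2, 11, 14 → queue [9, 10, 13, 2, 11, 14]
Visit 9; enqueue 1, 8, 12 → queue [10, 13, 2, 11, 14, 1, 8, 12]
Visit 10 → queue [13, 2, 11, 14, 1, 8, 12]
Visit 13 → queue [2, 11, 14, 1, 8, 12]
Visit 2; enqueue 4, 15 → queue [11, 14, 1, 8, 12, 4, 15]
Visit 11; enqueue 5, 16 → queue [14, 1, 8, 12, 4, 15, 5, 16]
Visit 14; enqueue 3, 17 → queue [1, 8, 12, 4, 15, 5, 16, 3, 17]
Visit 1 → queue [8, 12, 4, 15, 5, 16, 3, 17]
Visit 8 → queue [12, 4, 15, 5, 16, 3, 17]
Visit 12 → queue [4, 15, 5, 16, 3, 17]
Visit 4 → queue [15, 5, 16, 3, 17]
Visit 15 → queue [5, 16, 3, 17]
Visit 5 → queue [16, 3, 17]
Visit 16 → queue [3, 17]
Visit 3 → queue [17]
Visit 17 → queue []

Visit order: 6, 7, 9, 10, 13, 2, 11, 14, 1, 8, 12, 4, 15, 5, 16, 3, 17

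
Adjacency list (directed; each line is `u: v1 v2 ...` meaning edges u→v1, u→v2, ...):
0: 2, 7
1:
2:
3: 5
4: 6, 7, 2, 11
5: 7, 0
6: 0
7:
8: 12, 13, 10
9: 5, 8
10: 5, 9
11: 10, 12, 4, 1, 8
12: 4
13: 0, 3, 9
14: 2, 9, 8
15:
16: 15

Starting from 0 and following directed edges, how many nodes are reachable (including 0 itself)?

BFS from 0 visits: 0, 7, 2
Reachable nodes: 3 of 17 total.

3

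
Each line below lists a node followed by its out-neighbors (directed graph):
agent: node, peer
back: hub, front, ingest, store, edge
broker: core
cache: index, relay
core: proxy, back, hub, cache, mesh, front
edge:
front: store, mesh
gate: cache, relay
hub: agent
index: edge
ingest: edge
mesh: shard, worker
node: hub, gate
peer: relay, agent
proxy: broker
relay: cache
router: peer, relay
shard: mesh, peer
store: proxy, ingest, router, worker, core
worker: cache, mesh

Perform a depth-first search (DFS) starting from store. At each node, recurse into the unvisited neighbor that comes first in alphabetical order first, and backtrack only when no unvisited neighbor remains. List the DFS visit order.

Visit store
store → core
core → back
back → edge
back → front
front → mesh
mesh → shard
shard → peer
peer → agent
agent → node
node → gate
gate → cache
cache → index
cache → relay
node → hub
mesh → worker
back → ingest
core → proxy
proxy → broker
store → router

store → core → back → edge → front → mesh → shard → peer → agent → node → gate → cache → index → relay → hub → worker → ingest → proxy → broker → router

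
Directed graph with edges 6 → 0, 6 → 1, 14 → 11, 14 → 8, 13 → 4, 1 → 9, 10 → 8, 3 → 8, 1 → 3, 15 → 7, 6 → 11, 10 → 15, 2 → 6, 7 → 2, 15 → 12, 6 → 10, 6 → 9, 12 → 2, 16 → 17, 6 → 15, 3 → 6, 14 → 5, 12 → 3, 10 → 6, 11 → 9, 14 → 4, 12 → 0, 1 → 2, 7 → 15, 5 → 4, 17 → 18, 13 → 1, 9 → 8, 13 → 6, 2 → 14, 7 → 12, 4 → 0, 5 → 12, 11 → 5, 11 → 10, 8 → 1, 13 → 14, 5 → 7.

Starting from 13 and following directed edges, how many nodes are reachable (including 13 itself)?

16

BFS from 13 visits: 13, 1, 4, 6, 14, 2, 3, 9, 0, 10, 11, 15, 5, 8, 7, 12
Reachable nodes: 16 of 19 total.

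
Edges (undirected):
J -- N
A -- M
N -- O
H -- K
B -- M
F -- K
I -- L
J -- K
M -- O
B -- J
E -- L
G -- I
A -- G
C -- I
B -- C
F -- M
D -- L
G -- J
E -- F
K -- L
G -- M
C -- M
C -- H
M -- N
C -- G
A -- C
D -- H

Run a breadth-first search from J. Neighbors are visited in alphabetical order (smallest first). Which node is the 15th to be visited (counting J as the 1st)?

Visit J; enqueue B, G, K, N → queue [B, G, K, N]
Visit B; enqueue C, M → queue [G, K, N, C, M]
Visit G; enqueue A, I → queue [K, N, C, M, A, I]
Visit K; enqueue F, H, L → queue [N, C, M, A, I, F, H, L]
Visit N; enqueue O → queue [C, M, A, I, F, H, L, O]
Visit C → queue [M, A, I, F, H, L, O]
Visit M → queue [A, I, F, H, L, O]
Visit A → queue [I, F, H, L, O]
Visit I → queue [F, H, L, O]
Visit F; enqueue E → queue [H, L, O, E]
Visit H; enqueue D → queue [L, O, E, D]
Visit L → queue [O, E, D]
Visit O → queue [E, D]
Visit E → queue [D]
Visit D → queue []

Visit order: J, B, G, K, N, C, M, A, I, F, H, L, O, E, D

D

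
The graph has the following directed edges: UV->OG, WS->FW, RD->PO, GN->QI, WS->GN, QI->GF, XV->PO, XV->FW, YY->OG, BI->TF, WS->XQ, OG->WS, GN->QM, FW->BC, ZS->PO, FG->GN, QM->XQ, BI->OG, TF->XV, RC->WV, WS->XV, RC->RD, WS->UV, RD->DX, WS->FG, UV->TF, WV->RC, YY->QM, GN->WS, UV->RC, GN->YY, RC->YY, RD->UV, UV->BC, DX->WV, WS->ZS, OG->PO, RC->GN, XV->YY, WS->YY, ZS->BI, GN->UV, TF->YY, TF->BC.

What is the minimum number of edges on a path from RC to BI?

Level 0: RC
Level 1: GN, RD, WV, YY
Level 2: DX, OG, PO, QI, QM, UV, WS
Level 3: BC, FG, FW, GF, TF, XQ, XV, ZS
Level 4: BI
BI first appears at level 4.

4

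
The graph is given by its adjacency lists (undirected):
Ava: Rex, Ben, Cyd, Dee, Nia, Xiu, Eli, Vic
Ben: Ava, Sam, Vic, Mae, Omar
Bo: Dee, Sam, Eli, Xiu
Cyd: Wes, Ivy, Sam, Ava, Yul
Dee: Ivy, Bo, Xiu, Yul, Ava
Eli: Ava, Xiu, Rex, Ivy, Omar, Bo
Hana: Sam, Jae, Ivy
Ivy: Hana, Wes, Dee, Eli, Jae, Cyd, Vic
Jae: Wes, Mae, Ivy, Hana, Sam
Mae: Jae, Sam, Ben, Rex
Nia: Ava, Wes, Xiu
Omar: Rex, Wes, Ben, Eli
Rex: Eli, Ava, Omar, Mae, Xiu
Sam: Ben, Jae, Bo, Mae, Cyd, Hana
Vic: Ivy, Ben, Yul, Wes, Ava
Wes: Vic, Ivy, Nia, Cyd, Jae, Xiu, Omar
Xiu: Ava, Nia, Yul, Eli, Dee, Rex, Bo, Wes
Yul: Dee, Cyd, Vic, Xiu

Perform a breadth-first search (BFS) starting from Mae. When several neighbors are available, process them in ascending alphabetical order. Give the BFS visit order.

Visit Mae; enqueue Ben, Jae, Rex, Sam → queue [Ben, Jae, Rex, Sam]
Visit Ben; enqueue Ava, Omar, Vic → queue [Jae, Rex, Sam, Ava, Omar, Vic]
Visit Jae; enqueue Hana, Ivy, Wes → queue [Rex, Sam, Ava, Omar, Vic, Hana, Ivy, Wes]
Visit Rex; enqueue Eli, Xiu → queue [Sam, Ava, Omar, Vic, Hana, Ivy, Wes, Eli, Xiu]
Visit Sam; enqueue Bo, Cyd → queue [Ava, Omar, Vic, Hana, Ivy, Wes, Eli, Xiu, Bo, Cyd]
Visit Ava; enqueue Dee, Nia → queue [Omar, Vic, Hana, Ivy, Wes, Eli, Xiu, Bo, Cyd, Dee, Nia]
Visit Omar → queue [Vic, Hana, Ivy, Wes, Eli, Xiu, Bo, Cyd, Dee, Nia]
Visit Vic; enqueue Yul → queue [Hana, Ivy, Wes, Eli, Xiu, Bo, Cyd, Dee, Nia, Yul]
Visit Hana → queue [Ivy, Wes, Eli, Xiu, Bo, Cyd, Dee, Nia, Yul]
Visit Ivy → queue [Wes, Eli, Xiu, Bo, Cyd, Dee, Nia, Yul]
Visit Wes → queue [Eli, Xiu, Bo, Cyd, Dee, Nia, Yul]
Visit Eli → queue [Xiu, Bo, Cyd, Dee, Nia, Yul]
Visit Xiu → queue [Bo, Cyd, Dee, Nia, Yul]
Visit Bo → queue [Cyd, Dee, Nia, Yul]
Visit Cyd → queue [Dee, Nia, Yul]
Visit Dee → queue [Nia, Yul]
Visit Nia → queue [Yul]
Visit Yul → queue []

Mae -> Ben -> Jae -> Rex -> Sam -> Ava -> Omar -> Vic -> Hana -> Ivy -> Wes -> Eli -> Xiu -> Bo -> Cyd -> Dee -> Nia -> Yul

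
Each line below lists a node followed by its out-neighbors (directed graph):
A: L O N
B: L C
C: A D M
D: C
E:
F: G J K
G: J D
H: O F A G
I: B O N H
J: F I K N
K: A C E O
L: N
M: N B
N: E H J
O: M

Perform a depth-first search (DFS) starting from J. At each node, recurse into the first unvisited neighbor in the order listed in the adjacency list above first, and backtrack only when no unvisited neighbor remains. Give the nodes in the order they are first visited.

Visit J
J → F
F → G
G → D
D → C
C → A
A → L
L → N
N → E
N → H
H → O
O → M
M → B
F → K
J → I

J, F, G, D, C, A, L, N, E, H, O, M, B, K, I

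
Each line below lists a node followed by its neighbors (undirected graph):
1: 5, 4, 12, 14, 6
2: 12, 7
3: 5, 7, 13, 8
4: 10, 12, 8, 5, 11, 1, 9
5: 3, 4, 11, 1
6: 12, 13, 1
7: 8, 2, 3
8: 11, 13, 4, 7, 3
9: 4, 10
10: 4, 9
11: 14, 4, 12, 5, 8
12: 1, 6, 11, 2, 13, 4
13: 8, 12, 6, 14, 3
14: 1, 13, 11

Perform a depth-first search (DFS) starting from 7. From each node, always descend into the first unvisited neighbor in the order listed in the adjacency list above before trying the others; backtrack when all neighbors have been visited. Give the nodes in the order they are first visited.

Visit 7
7 → 8
8 → 11
11 → 14
14 → 1
1 → 5
5 → 3
3 → 13
13 → 12
12 → 6
12 → 2
12 → 4
4 → 10
10 → 9

7 8 11 14 1 5 3 13 12 6 2 4 10 9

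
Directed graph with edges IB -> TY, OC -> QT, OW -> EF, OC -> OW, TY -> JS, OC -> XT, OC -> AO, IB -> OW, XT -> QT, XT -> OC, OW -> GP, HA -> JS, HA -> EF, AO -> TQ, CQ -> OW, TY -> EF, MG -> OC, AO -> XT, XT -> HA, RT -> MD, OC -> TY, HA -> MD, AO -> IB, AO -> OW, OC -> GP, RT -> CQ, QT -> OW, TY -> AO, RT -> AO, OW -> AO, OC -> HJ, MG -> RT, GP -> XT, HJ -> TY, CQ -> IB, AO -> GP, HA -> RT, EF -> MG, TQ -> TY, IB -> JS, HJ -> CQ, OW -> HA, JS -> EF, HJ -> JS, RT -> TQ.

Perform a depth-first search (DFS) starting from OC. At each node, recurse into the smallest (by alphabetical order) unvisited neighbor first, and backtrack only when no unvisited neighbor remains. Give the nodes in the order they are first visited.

OC -> AO -> GP -> XT -> HA -> EF -> MG -> RT -> CQ -> IB -> JS -> OW -> TY -> MD -> TQ -> QT -> HJ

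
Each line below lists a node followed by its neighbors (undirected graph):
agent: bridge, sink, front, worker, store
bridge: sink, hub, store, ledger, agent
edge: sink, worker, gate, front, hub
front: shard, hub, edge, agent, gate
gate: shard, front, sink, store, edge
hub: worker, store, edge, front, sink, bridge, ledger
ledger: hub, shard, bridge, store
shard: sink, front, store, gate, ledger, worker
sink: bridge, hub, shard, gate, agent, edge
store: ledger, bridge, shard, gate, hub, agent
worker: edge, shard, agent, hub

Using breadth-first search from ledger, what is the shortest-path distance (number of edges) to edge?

2

Level 0: ledger
Level 1: bridge, hub, shard, store
Level 2: agent, edge, front, gate, sink, worker
edge first appears at level 2.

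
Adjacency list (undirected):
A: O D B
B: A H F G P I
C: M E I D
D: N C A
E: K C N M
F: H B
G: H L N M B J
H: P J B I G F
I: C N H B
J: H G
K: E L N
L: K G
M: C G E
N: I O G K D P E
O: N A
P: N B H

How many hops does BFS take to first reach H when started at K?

3

Level 0: K
Level 1: E, L, N
Level 2: C, D, G, I, M, O, P
Level 3: A, B, H, J
Level 4: F
H first appears at level 3.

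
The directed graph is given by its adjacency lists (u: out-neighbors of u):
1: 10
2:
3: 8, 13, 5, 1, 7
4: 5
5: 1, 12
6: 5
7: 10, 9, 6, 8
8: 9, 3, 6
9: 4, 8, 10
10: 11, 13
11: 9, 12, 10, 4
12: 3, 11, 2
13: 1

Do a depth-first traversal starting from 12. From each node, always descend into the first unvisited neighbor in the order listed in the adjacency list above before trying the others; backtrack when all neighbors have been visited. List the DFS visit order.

Visit 12
12 → 3
3 → 8
8 → 9
9 → 4
4 → 5
5 → 1
1 → 10
10 → 11
10 → 13
8 → 6
3 → 7
12 → 2

12, 3, 8, 9, 4, 5, 1, 10, 11, 13, 6, 7, 2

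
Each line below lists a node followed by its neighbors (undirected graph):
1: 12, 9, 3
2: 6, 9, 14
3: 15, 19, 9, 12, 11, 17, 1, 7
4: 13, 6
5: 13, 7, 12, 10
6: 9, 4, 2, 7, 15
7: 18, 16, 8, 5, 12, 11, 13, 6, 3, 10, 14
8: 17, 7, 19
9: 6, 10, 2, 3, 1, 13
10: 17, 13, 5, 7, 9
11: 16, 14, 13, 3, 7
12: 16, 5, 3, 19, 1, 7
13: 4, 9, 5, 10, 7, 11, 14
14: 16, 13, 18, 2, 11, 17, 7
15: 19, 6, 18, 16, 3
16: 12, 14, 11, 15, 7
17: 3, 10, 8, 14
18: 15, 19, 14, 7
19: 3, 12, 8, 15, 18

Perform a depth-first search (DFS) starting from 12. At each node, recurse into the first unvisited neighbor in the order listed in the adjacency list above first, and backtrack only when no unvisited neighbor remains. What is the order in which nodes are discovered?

12, 16, 14, 13, 4, 6, 9, 10, 17, 3, 15, 19, 8, 7, 18, 5, 11, 1, 2

Visit 12
12 → 16
16 → 14
14 → 13
13 → 4
4 → 6
6 → 9
9 → 10
10 → 17
17 → 3
3 → 15
15 → 19
19 → 8
8 → 7
7 → 18
7 → 5
7 → 11
3 → 1
9 → 2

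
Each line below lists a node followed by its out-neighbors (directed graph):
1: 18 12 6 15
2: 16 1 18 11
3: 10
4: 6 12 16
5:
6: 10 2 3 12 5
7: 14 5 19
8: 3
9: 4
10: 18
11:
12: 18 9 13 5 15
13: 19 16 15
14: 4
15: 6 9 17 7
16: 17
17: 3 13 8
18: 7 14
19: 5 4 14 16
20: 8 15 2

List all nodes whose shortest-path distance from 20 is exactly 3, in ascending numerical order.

4, 5, 10, 12, 13, 14, 19

Level 0: 20
Level 1: 2, 8, 15
Level 2: 1, 3, 6, 7, 9, 11, 16, 17, 18
Level 3: 4, 5, 10, 12, 13, 14, 19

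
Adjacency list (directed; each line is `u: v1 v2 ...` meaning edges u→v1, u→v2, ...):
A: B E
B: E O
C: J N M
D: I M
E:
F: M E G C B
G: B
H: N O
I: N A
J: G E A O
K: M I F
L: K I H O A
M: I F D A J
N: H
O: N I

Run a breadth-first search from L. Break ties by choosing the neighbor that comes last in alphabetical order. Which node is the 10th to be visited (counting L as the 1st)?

E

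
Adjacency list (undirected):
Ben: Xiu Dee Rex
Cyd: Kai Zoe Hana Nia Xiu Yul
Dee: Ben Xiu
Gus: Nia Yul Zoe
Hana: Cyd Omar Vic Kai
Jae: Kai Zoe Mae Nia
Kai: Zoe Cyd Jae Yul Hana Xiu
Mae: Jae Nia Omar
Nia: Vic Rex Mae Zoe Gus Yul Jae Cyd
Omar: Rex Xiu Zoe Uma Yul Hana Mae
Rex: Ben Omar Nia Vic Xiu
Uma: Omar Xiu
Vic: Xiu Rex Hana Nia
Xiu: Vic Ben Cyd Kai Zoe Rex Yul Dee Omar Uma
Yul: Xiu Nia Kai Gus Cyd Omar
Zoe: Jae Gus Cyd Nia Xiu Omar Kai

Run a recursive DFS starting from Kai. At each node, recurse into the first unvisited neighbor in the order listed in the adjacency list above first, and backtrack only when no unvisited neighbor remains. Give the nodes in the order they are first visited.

Kai -> Zoe -> Jae -> Mae -> Nia -> Vic -> Xiu -> Ben -> Dee -> Rex -> Omar -> Uma -> Yul -> Gus -> Cyd -> Hana

Visit Kai
Kai → Zoe
Zoe → Jae
Jae → Mae
Mae → Nia
Nia → Vic
Vic → Xiu
Xiu → Ben
Ben → Dee
Ben → Rex
Rex → Omar
Omar → Uma
Omar → Yul
Yul → Gus
Yul → Cyd
Cyd → Hana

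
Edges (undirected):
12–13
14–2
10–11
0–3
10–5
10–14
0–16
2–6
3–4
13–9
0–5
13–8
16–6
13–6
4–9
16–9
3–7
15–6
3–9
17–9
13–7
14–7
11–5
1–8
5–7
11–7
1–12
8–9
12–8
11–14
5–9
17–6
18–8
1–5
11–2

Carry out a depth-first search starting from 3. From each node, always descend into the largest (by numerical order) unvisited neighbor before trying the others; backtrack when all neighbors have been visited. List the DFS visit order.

3 9 17 6 16 0 5 11 14 10 7 13 12 8 18 1 2 15 4

Visit 3
3 → 9
9 → 17
17 → 6
6 → 16
16 → 0
0 → 5
5 → 11
11 → 14
14 → 10
14 → 7
7 → 13
13 → 12
12 → 8
8 → 18
8 → 1
14 → 2
6 → 15
9 → 4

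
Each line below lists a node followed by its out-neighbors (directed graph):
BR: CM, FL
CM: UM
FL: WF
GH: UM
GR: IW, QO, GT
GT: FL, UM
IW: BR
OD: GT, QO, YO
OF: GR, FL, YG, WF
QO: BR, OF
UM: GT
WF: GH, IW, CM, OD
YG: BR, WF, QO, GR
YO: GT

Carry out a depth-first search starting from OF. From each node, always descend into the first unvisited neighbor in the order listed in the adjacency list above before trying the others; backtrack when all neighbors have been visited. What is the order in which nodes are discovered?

Visit OF
OF → GR
GR → IW
IW → BR
BR → CM
CM → UM
UM → GT
GT → FL
FL → WF
WF → GH
WF → OD
OD → QO
OD → YO
OF → YG

OF, GR, IW, BR, CM, UM, GT, FL, WF, GH, OD, QO, YO, YG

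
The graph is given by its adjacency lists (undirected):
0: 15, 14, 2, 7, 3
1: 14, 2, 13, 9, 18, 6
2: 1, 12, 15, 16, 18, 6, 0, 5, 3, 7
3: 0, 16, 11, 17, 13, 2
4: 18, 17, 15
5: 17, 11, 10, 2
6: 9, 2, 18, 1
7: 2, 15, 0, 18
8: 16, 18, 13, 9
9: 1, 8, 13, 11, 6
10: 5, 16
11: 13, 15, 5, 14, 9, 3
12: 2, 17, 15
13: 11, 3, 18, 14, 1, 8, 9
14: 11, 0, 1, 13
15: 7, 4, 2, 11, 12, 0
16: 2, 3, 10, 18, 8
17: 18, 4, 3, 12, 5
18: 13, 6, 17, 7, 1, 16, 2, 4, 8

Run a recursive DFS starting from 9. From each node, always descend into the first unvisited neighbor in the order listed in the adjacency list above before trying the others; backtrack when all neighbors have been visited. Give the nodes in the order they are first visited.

9, 1, 14, 11, 13, 3, 0, 15, 7, 2, 12, 17, 18, 6, 16, 10, 5, 8, 4

Visit 9
9 → 1
1 → 14
14 → 11
11 → 13
13 → 3
3 → 0
0 → 15
15 → 7
7 → 2
2 → 12
12 → 17
17 → 18
18 → 6
18 → 16
16 → 10
10 → 5
16 → 8
18 → 4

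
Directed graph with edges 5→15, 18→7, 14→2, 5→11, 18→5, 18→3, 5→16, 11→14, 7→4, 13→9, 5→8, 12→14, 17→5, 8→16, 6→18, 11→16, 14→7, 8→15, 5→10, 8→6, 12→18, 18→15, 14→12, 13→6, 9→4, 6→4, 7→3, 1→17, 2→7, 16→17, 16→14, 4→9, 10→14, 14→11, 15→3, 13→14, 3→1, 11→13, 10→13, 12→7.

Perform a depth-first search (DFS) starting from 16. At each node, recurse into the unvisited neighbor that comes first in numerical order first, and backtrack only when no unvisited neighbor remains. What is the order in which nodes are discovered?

16, 14, 2, 7, 3, 1, 17, 5, 8, 6, 4, 9, 18, 15, 10, 13, 11, 12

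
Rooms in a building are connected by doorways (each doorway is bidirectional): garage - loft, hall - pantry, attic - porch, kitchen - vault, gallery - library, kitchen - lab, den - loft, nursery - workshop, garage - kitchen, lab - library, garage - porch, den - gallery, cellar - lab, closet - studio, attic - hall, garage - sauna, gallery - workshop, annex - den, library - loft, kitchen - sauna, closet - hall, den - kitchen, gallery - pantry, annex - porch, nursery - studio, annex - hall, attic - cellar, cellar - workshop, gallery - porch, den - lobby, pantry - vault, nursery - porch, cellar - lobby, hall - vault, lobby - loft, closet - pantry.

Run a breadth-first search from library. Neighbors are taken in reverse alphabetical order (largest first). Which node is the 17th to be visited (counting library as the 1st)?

Visit library; enqueue loft, lab, gallery → queue [loft, lab, gallery]
Visit loft; enqueue lobby, garage, den → queue [lab, gallery, lobby, garage, den]
Visit lab; enqueue kitchen, cellar → queue [gallery, lobby, garage, den, kitchen, cellar]
Visit gallery; enqueue workshop, porch, pantry → queue [lobby, garage, den, kitchen, cellar, workshop, porch, pantry]
Visit lobby → queue [garage, den, kitchen, cellar, workshop, porch, pantry]
Visit garage; enqueue sauna → queue [den, kitchen, cellar, workshop, porch, pantry, sauna]
Visit den; enqueue annex → queue [kitchen, cellar, workshop, porch, pantry, sauna, annex]
Visit kitchen; enqueue vault → queue [cellar, workshop, porch, pantry, sauna, annex, vault]
Visit cellar; enqueue attic → queue [workshop, porch, pantry, sauna, annex, vault, attic]
Visit workshop; enqueue nursery → queue [porch, pantry, sauna, annex, vault, attic, nursery]
Visit porch → queue [pantry, sauna, annex, vault, attic, nursery]
Visit pantry; enqueue hall, closet → queue [sauna, annex, vault, attic, nursery, hall, closet]
Visit sauna → queue [annex, vault, attic, nursery, hall, closet]
Visit annex → queue [vault, attic, nursery, hall, closet]
Visit vault → queue [attic, nursery, hall, closet]
Visit attic → queue [nursery, hall, closet]
Visit nursery; enqueue studio → queue [hall, closet, studio]
Visit hall → queue [closet, studio]
Visit closet → queue [studio]
Visit studio → queue []

Visit order: library, loft, lab, gallery, lobby, garage, den, kitchen, cellar, workshop, porch, pantry, sauna, annex, vault, attic, nursery, hall, closet, studio

nursery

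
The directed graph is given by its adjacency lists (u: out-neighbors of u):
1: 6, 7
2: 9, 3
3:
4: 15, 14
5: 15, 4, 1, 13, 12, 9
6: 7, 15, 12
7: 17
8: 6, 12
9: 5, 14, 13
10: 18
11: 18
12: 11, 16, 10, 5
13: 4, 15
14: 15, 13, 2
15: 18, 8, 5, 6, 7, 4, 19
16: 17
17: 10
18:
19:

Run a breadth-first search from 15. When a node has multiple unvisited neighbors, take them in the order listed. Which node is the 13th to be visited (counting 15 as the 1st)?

17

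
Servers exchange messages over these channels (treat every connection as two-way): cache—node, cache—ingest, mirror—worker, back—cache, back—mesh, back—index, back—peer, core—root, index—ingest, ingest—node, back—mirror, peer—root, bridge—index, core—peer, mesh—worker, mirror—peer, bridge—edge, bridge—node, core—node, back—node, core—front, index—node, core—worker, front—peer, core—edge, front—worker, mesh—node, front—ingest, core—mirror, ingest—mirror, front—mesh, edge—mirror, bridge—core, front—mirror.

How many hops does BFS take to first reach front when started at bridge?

2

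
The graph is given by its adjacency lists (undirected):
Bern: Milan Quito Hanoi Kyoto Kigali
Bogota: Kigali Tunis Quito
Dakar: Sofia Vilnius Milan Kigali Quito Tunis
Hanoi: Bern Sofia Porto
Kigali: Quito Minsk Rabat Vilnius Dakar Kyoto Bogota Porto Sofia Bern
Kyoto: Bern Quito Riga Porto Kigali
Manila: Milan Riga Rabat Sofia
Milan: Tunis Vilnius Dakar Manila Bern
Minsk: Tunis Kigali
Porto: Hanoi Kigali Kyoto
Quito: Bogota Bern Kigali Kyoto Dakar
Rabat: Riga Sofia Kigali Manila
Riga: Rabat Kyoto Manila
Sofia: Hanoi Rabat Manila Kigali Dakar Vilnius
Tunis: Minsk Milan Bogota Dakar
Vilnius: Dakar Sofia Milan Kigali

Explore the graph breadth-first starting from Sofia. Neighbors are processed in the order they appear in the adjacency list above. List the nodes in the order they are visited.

Sofia Hanoi Rabat Manila Kigali Dakar Vilnius Bern Porto Riga Milan Quito Minsk Kyoto Bogota Tunis

Visit Sofia; enqueue Hanoi, Rabat, Manila, Kigali, Dakar, Vilnius → queue [Hanoi, Rabat, Manila, Kigali, Dakar, Vilnius]
Visit Hanoi; enqueue Bern, Porto → queue [Rabat, Manila, Kigali, Dakar, Vilnius, Bern, Porto]
Visit Rabat; enqueue Riga → queue [Manila, Kigali, Dakar, Vilnius, Bern, Porto, Riga]
Visit Manila; enqueue Milan → queue [Kigali, Dakar, Vilnius, Bern, Porto, Riga, Milan]
Visit Kigali; enqueue Quito, Minsk, Kyoto, Bogota → queue [Dakar, Vilnius, Bern, Porto, Riga, Milan, Quito, Minsk, Kyoto, Bogota]
Visit Dakar; enqueue Tunis → queue [Vilnius, Bern, Porto, Riga, Milan, Quito, Minsk, Kyoto, Bogota, Tunis]
Visit Vilnius → queue [Bern, Porto, Riga, Milan, Quito, Minsk, Kyoto, Bogota, Tunis]
Visit Bern → queue [Porto, Riga, Milan, Quito, Minsk, Kyoto, Bogota, Tunis]
Visit Porto → queue [Riga, Milan, Quito, Minsk, Kyoto, Bogota, Tunis]
Visit Riga → queue [Milan, Quito, Minsk, Kyoto, Bogota, Tunis]
Visit Milan → queue [Quito, Minsk, Kyoto, Bogota, Tunis]
Visit Quito → queue [Minsk, Kyoto, Bogota, Tunis]
Visit Minsk → queue [Kyoto, Bogota, Tunis]
Visit Kyoto → queue [Bogota, Tunis]
Visit Bogota → queue [Tunis]
Visit Tunis → queue []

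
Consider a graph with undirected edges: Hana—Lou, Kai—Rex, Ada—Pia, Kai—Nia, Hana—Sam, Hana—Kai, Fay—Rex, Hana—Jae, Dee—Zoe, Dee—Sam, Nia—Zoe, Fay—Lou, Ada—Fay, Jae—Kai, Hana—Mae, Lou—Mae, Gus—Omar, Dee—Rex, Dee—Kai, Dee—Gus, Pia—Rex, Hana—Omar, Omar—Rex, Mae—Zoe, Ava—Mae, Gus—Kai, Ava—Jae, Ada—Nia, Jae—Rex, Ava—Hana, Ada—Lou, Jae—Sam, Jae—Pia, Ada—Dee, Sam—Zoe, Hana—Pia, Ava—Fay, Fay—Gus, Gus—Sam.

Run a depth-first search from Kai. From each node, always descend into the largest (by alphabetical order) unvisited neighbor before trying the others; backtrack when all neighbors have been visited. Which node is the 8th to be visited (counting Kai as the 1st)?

Ada

Visit Kai
Kai → Rex
Rex → Pia
Pia → Jae
Jae → Sam
Sam → Zoe
Zoe → Nia
Nia → Ada
Ada → Lou
Lou → Mae
Mae → Hana
Hana → Omar
Omar → Gus
Gus → Fay
Fay → Ava
Gus → Dee

Visit order: Kai, Rex, Pia, Jae, Sam, Zoe, Nia, Ada, Lou, Mae, Hana, Omar, Gus, Fay, Ava, Dee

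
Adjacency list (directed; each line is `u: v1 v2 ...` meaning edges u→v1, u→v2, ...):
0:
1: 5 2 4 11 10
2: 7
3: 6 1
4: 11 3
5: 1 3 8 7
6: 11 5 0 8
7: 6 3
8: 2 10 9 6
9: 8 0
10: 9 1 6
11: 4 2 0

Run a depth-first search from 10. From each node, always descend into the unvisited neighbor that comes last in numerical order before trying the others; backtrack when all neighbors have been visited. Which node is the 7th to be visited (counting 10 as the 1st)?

Visit 10
10 → 9
9 → 8
8 → 6
6 → 11
11 → 4
4 → 3
3 → 1
1 → 5
5 → 7
1 → 2
11 → 0

Visit order: 10, 9, 8, 6, 11, 4, 3, 1, 5, 7, 2, 0

3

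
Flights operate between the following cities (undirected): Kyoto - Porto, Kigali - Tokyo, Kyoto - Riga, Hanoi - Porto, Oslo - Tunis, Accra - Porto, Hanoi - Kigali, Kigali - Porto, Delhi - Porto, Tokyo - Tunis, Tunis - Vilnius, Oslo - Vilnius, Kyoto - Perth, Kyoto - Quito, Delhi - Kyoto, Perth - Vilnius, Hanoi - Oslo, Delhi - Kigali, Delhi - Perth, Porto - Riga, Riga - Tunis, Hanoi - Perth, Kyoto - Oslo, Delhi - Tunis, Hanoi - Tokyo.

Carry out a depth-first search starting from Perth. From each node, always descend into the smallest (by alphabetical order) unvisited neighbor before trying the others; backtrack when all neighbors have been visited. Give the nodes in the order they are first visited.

Visit Perth
Perth → Delhi
Delhi → Kigali
Kigali → Hanoi
Hanoi → Oslo
Oslo → Kyoto
Kyoto → Porto
Porto → Accra
Porto → Riga
Riga → Tunis
Tunis → Tokyo
Tunis → Vilnius
Kyoto → Quito

Perth → Delhi → Kigali → Hanoi → Oslo → Kyoto → Porto → Accra → Riga → Tunis → Tokyo → Vilnius → Quito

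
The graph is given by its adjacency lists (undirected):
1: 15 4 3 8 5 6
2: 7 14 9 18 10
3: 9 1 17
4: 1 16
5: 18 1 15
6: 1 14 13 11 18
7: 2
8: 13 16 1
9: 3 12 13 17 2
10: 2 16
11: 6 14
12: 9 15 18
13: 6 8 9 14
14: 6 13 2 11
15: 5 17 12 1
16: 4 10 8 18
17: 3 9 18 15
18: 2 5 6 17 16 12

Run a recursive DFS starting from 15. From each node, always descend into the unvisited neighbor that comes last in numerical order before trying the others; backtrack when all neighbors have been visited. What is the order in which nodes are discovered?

15 -> 17 -> 18 -> 16 -> 10 -> 2 -> 14 -> 13 -> 9 -> 12 -> 3 -> 1 -> 8 -> 6 -> 11 -> 5 -> 4 -> 7

Visit 15
15 → 17
17 → 18
18 → 16
16 → 10
10 → 2
2 → 14
14 → 13
13 → 9
9 → 12
9 → 3
3 → 1
1 → 8
1 → 6
6 → 11
1 → 5
1 → 4
2 → 7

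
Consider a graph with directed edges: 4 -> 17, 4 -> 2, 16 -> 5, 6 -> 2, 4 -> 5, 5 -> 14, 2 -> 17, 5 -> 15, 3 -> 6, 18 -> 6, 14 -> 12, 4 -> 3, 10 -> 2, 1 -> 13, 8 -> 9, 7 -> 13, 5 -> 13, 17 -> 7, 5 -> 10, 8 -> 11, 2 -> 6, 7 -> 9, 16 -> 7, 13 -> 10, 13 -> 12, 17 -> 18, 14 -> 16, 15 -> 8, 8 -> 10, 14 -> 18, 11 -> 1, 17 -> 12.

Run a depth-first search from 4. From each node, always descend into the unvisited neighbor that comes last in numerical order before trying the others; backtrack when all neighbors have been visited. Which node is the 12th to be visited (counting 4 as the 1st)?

15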